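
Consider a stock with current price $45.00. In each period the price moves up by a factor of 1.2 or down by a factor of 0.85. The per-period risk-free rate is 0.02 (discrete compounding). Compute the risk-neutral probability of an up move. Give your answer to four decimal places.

Risk-neutral probability p = (1 + 0.02 − 0.85)/(1.2 − 0.85) = 0.1700/0.3500 = 0.4857

p = 0.4857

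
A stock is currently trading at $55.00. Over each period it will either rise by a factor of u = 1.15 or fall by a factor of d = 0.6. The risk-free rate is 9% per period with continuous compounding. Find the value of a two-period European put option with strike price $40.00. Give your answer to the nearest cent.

$0.49

Risk-neutral probability p = (e^0.09 − 0.6)/(1.15 − 0.6) = 0.4942/0.5500 = 0.8985
Terminal stock prices: S_uu = 72.74, S_ud = 37.95, S_dd = 19.8
Terminal payoffs (K − S): max(-32.74, 0) = 0, max(2.05, 0) = 2.05, max(20.2, 0) = 20.2
Node u (S = 63.25): V_u = e^(−0.09)·[0.8985·0.0000 + 0.1015·2.0500] = 0.1902
Node d (S = 33): V_d = e^(−0.09)·[0.8985·2.0500 + 0.1015·20.2000] = 3.5572
Node 0 (S = 55): V_0 = e^(−0.09)·[0.8985·0.1902 + 0.1015·3.5572] = 0.4861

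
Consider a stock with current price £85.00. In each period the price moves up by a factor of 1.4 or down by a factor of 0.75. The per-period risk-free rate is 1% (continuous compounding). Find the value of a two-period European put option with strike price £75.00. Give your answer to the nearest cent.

Risk-neutral probability p = (e^0.01 − 0.75)/(1.4 − 0.75) = 0.2601/0.6500 = 0.4001
Terminal stock prices: S_uu = 166.6, S_ud = 89.25, S_dd = 47.81
Terminal payoffs (K − S): max(-91.6, 0) = 0, max(-14.25, 0) = 0, max(27.19, 0) = 27.19
Node u (S = 119): V_u = e^(−0.01)·[0.4001·0.0000 + 0.5999·0.0000] = 0.0000
Node d (S = 63.75): V_d = e^(−0.01)·[0.4001·0.0000 + 0.5999·27.1875] = 16.1481
Node 0 (S = 85): V_0 = e^(−0.01)·[0.4001·0.0000 + 0.5999·16.1481] = 9.5912

£9.59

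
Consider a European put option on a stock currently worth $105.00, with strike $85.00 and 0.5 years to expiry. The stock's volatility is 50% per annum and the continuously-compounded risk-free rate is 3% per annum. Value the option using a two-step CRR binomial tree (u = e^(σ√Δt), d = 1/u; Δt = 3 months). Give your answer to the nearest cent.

CRR parameters: u = e^(σ√Δt) = e^(0.5·√0.25) = 1.2840, d = 1/u = 0.7788
Per-period rate: rΔt = 0.03·0.25 = 0.0075, so R = e^0.0075 = 1.0075
Risk-neutral probability p = (e^0.0075 − 0.7788)/(1.2840 − 0.7788) = 0.2287/0.5052 = 0.4527
Terminal stock prices: S_uu = 173.1, S_ud = 105, S_dd = 63.69
Terminal payoffs (K − S): max(-88.12, 0) = 0, max(-20, 0) = 0, max(21.31, 0) = 21.31
Node u (S = 134.8): V_u = e^(−0.0075)·[0.4527·0.0000 + 0.5473·0.0000] = 0.0000
Node d (S = 81.77): V_d = e^(−0.0075)·[0.4527·0.0000 + 0.5473·21.3143] = 11.5776
Node 0 (S = 105): V_0 = e^(−0.0075)·[0.4527·0.0000 + 0.5473·11.5776] = 6.2888

$6.29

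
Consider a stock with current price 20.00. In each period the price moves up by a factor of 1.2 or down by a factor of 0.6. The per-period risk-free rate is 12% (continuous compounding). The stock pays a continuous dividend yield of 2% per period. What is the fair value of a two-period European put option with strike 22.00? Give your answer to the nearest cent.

1.88

Per-period risk-free factor R = e^0.12 = 1.1275; dividend-adjusted growth = e^(0.12−0.02) = 1.1052.
Risk-neutral probability p = (1.1052 − 0.6)/(1.2 − 0.6) = 0.5052/0.6000 = 0.8420
Terminal stock prices: S_uu = 28.8, S_ud = 14.4, S_dd = 7.2
Terminal payoffs (K − S): max(-6.8, 0) = 0, max(7.6, 0) = 7.6, max(14.8, 0) = 14.8
Node u (S = 24): V_u = e^(−0.12)·[0.8420·0.0000 + 0.1580·7.6000] = 1.0653
Node d (S = 12): V_d = e^(−0.12)·[0.8420·7.6000 + 0.1580·14.8000] = 7.7499
Node 0 (S = 20): V_0 = e^(−0.12)·[0.8420·1.0653 + 0.1580·7.7499] = 1.8819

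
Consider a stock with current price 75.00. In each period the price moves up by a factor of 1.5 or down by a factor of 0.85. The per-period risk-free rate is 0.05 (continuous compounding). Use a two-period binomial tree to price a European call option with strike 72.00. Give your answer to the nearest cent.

Risk-neutral probability p = (e^0.05 − 0.85)/(1.5 − 0.85) = 0.2013/0.6500 = 0.3096
Terminal stock prices: S_uu = 168.8, S_ud = 95.62, S_dd = 54.19
Terminal payoffs (S − K): max(96.75, 0) = 96.75, max(23.62, 0) = 23.62, max(-17.81, 0) = 0
Node u (S = 112.5): V_u = e^(−0.05)·[0.3096·96.7500 + 0.6904·23.6250] = 44.0115
Node d (S = 63.75): V_d = e^(−0.05)·[0.3096·23.6250 + 0.6904·0.0000] = 6.9587
Node 0 (S = 75): V_0 = e^(−0.05)·[0.3096·44.0115 + 0.6904·6.9587] = 17.5330

17.53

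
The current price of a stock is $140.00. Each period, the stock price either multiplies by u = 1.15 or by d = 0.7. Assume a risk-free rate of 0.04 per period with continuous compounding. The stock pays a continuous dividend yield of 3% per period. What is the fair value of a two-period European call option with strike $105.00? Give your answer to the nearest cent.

$38.17

Per-period risk-free factor R = e^0.04 = 1.0408; dividend-adjusted growth = e^(0.04−0.03) = 1.0101.
Risk-neutral probability p = (1.0101 − 0.7)/(1.15 − 0.7) = 0.3101/0.4500 = 0.6890
Terminal stock prices: S_uu = 185.1, S_ud = 112.7, S_dd = 68.6
Terminal payoffs (S − K): max(80.15, 0) = 80.15, max(7.7, 0) = 7.7, max(-36.4, 0) = 0
Node u (S = 161): V_u = e^(−0.04)·[0.6890·80.1500 + 0.3110·7.7000] = 55.3588
Node d (S = 98): V_d = e^(−0.04)·[0.6890·7.7000 + 0.3110·0.0000] = 5.0973
Node 0 (S = 140): V_0 = e^(−0.04)·[0.6890·55.3588 + 0.3110·5.0973] = 38.1698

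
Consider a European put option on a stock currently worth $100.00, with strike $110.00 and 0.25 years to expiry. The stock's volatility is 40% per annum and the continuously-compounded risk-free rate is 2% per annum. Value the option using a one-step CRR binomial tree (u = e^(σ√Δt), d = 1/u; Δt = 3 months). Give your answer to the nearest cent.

$15.04

CRR parameters: u = e^(σ√Δt) = e^(0.4·√0.25) = 1.2214, d = 1/u = 0.8187
Per-period rate: rΔt = 0.02·0.25 = 0.005, so R = e^0.005 = 1.0050
Risk-neutral probability p = (e^0.005 − 0.8187)/(1.2214 − 0.8187) = 0.1863/0.4027 = 0.4626
Terminal stock prices: S_u = 122.1, S_d = 81.87
Terminal payoffs (K − S): max(-12.14, 0) = 0, max(28.13, 0) = 28.13
Node 0 (S = 100): V_0 = e^(−0.005)·[0.4626·0.0000 + 0.5374·28.1269] = 15.0396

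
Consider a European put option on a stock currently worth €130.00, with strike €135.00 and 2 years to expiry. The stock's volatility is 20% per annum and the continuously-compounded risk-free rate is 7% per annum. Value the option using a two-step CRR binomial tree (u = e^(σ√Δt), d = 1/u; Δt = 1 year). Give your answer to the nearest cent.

CRR parameters: u = e^(σ√Δt) = e^(0.2·√1) = 1.2214, d = 1/u = 0.8187
Per-period rate: rΔt = 0.07·1 = 0.07, so R = e^0.07 = 1.0725
Risk-neutral probability p = (e^0.07 − 0.8187)/(1.2214 − 0.8187) = 0.2538/0.4027 = 0.6302
Terminal stock prices: S_uu = 193.9, S_ud = 130, S_dd = 87.14
Terminal payoffs (K − S): max(-58.94, 0) = 0, max(5, 0) = 5, max(47.86, 0) = 47.86
Node u (S = 158.8): V_u = e^(−0.07)·[0.6302·0.0000 + 0.3698·5.0000] = 1.7238
Node d (S = 106.4): V_d = e^(−0.07)·[0.6302·5.0000 + 0.3698·47.8584] = 19.4382
Node 0 (S = 130): V_0 = e^(−0.07)·[0.6302·1.7238 + 0.3698·19.4382] = 7.7146

€7.71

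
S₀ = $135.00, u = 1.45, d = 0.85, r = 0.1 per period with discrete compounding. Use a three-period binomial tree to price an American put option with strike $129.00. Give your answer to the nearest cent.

$8.85

Risk-neutral probability p = (1 + 0.1 − 0.85)/(1.45 − 0.85) = 0.2500/0.6000 = 0.4167
Terminal stock prices: S_uuu = 411.6, S_uud = 241.3, S_udd = 141.4, S_ddd = 82.91
Terminal payoffs (K − S): max(-282.6, 0) = 0, max(-112.3, 0) = 0, max(-12.43, 0) = 0, max(46.09, 0) = 46.09
Node uu (S = 283.8): continuation = 1/1.1·[0.4167·0.0000 + 0.5833·0.0000] = 0.0000; exercise value = 0.0000 ≤ continuation, so V_uu = 0.0000
Node ud (S = 166.4): continuation = 1/1.1·[0.4167·0.0000 + 0.5833·0.0000] = 0.0000; exercise value = 0.0000 ≤ continuation, so V_ud = 0.0000
Node dd (S = 97.54): continuation = 1/1.1·[0.4167·0.0000 + 0.5833·46.0931] = 24.4433; exercise value = 31.4625 > continuation, so V_dd = 31.4625 (exercise)
Node u (S = 195.8): continuation = 1/1.1·[0.4167·0.0000 + 0.5833·0.0000] = 0.0000; exercise value = 0.0000 ≤ continuation, so V_u = 0.0000
Node d (S = 114.8): continuation = 1/1.1·[0.4167·0.0000 + 0.5833·31.4625] = 16.6847; exercise value = 14.2500 ≤ continuation, so V_d = 16.6847
Node 0 (S = 135): continuation = 1/1.1·[0.4167·0.0000 + 0.5833·16.6847] = 8.8479; exercise value = 0.0000 ≤ continuation, so V_0 = 8.8479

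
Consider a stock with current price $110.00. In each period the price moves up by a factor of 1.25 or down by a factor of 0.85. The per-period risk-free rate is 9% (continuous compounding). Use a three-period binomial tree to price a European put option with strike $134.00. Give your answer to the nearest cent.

Risk-neutral probability p = (e^0.09 − 0.85)/(1.25 − 0.85) = 0.2442/0.4000 = 0.6104
Terminal stock prices: S_uuu = 214.8, S_uud = 146.1, S_udd = 99.34, S_ddd = 67.55
Terminal payoffs (K − S): max(-80.84, 0) = 0, max(-12.09, 0) = 0, max(34.66, 0) = 34.66, max(66.45, 0) = 66.45
Node uu (S = 171.9): V_uu = e^(−0.09)·[0.6104·0.0000 + 0.3896·0.0000] = 0.0000
Node ud (S = 116.9): V_ud = e^(−0.09)·[0.6104·0.0000 + 0.3896·34.6563] = 12.3388
Node dd (S = 79.47): V_dd = e^(−0.09)·[0.6104·34.6563 + 0.3896·66.4463] = 42.9918
Node u (S = 137.5): V_u = e^(−0.09)·[0.6104·0.0000 + 0.3896·12.3388] = 4.3931
Node d (S = 93.5): V_d = e^(−0.09)·[0.6104·12.3388 + 0.3896·42.9918] = 22.1904
Node 0 (S = 110): V_0 = e^(−0.09)·[0.6104·4.3931 + 0.3896·22.1904] = 10.3514

$10.35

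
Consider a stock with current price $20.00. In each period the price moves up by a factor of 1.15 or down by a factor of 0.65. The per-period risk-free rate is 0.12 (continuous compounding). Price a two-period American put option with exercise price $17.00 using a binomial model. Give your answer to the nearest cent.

$0.23

Risk-neutral probability p = (e^0.12 − 0.65)/(1.15 − 0.65) = 0.4775/0.5000 = 0.9550
Terminal stock prices: S_uu = 26.45, S_ud = 14.95, S_dd = 8.45
Terminal payoffs (K − S): max(-9.45, 0) = 0, max(2.05, 0) = 2.05, max(8.55, 0) = 8.55
Node u (S = 23): continuation = e^(−0.12)·[0.9550·0.0000 + 0.0450·2.0500] = 0.0818; exercise value = 0.0000 ≤ continuation, so V_u = 0.0818
Node d (S = 13): continuation = e^(−0.12)·[0.9550·2.0500 + 0.0450·8.5500] = 2.0776; exercise value = 4.0000 > continuation, so V_d = 4.0000 (exercise)
Node 0 (S = 20): continuation = e^(−0.12)·[0.9550·0.0818 + 0.0450·4.0000] = 0.2290; exercise value = 0.0000 ≤ continuation, so V_0 = 0.2290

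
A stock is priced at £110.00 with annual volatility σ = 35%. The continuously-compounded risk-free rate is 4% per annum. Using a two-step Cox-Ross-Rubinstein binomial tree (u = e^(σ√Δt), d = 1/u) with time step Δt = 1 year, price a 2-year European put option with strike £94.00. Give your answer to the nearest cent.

£10.19

CRR parameters: u = e^(σ√Δt) = e^(0.35·√1) = 1.4191, d = 1/u = 0.7047
Per-period rate: rΔt = 0.04·1 = 0.04, so R = e^0.04 = 1.0408
Risk-neutral probability p = (e^0.04 − 0.7047)/(1.4191 − 0.7047) = 0.3361/0.7144 = 0.4705
Terminal stock prices: S_uu = 221.5, S_ud = 110, S_dd = 54.62
Terminal payoffs (K − S): max(-127.5, 0) = 0, max(-16, 0) = 0, max(39.38, 0) = 39.38
Node u (S = 156.1): V_u = e^(−0.04)·[0.4705·0.0000 + 0.5295·0.0000] = 0.0000
Node d (S = 77.52): V_d = e^(−0.04)·[0.4705·0.0000 + 0.5295·39.3756] = 20.0315
Node 0 (S = 110): V_0 = e^(−0.04)·[0.4705·0.0000 + 0.5295·20.0315] = 10.1906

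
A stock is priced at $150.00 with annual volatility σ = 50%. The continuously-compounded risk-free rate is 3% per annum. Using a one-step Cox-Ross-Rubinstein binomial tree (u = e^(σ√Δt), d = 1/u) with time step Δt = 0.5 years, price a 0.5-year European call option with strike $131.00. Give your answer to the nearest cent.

CRR parameters: u = e^(σ√Δt) = e^(0.5·√0.5) = 1.4241, d = 1/u = 0.7022
Per-period rate: rΔt = 0.03·0.5 = 0.015, so R = e^0.015 = 1.0151
Risk-neutral probability p = (e^0.015 − 0.7022)/(1.4241 − 0.7022) = 0.3129/0.7219 = 0.4335
Terminal stock prices: S_u = 213.6, S_d = 105.3
Terminal payoffs (S − K): max(82.62, 0) = 82.62, max(-25.67, 0) = 0
Node 0 (S = 150): V_0 = e^(−0.015)·[0.4335·82.6179 + 0.5665·0.0000] = 35.2780

$35.28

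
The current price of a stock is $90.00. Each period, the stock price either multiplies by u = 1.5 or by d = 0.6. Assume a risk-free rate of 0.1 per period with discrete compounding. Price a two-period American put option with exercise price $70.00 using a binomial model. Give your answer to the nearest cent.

$6.46

Risk-neutral probability p = (1 + 0.1 − 0.6)/(1.5 − 0.6) = 0.5000/0.9000 = 0.5556
Terminal stock prices: S_uu = 202.5, S_ud = 81, S_dd = 32.4
Terminal payoffs (K − S): max(-132.5, 0) = 0, max(-11, 0) = 0, max(37.6, 0) = 37.6
Node u (S = 135): continuation = 1/1.1·[0.5556·0.0000 + 0.4444·0.0000] = 0.0000; exercise value = 0.0000 ≤ continuation, so V_u = 0.0000
Node d (S = 54): continuation = 1/1.1·[0.5556·0.0000 + 0.4444·37.6000] = 15.1919; exercise value = 16.0000 > continuation, so V_d = 16.0000 (exercise)
Node 0 (S = 90): continuation = 1/1.1·[0.5556·0.0000 + 0.4444·16.0000] = 6.4646; exercise value = 0.0000 ≤ continuation, so V_0 = 6.4646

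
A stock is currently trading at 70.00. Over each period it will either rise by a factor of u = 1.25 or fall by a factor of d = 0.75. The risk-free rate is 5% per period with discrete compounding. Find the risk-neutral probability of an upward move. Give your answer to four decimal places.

Risk-neutral probability p = (1 + 0.05 − 0.75)/(1.25 − 0.75) = 0.3000/0.5000 = 0.6000

p = 0.6000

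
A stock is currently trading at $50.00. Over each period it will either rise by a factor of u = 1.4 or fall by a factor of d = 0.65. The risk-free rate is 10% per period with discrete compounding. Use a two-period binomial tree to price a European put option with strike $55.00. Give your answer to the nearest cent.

Risk-neutral probability p = (1 + 0.1 − 0.65)/(1.4 − 0.65) = 0.4500/0.7500 = 0.6000
Terminal stock prices: S_uu = 98, S_ud = 45.5, S_dd = 21.13
Terminal payoffs (K − S): max(-43, 0) = 0, max(9.5, 0) = 9.5, max(33.88, 0) = 33.88
Node u (S = 70): V_u = 1/1.1·[0.6000·0.0000 + 0.4000·9.5000] = 3.4545
Node d (S = 32.5): V_d = 1/1.1·[0.6000·9.5000 + 0.4000·33.8750] = 17.5000
Node 0 (S = 50): V_0 = 1/1.1·[0.6000·3.4545 + 0.4000·17.5000] = 8.2479

$8.25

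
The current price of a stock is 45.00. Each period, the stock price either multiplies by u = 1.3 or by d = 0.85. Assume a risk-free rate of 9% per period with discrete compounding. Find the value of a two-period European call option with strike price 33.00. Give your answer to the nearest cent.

Risk-neutral probability p = (1 + 0.09 − 0.85)/(1.3 − 0.85) = 0.2400/0.4500 = 0.5333
Terminal stock prices: S_uu = 76.05, S_ud = 49.73, S_dd = 32.51
Terminal payoffs (S − K): max(43.05, 0) = 43.05, max(16.73, 0) = 16.73, max(-0.4875, 0) = 0
Node u (S = 58.5): V_u = 1/1.09·[0.5333·43.0500 + 0.4667·16.7250] = 28.2248
Node d (S = 38.25): V_d = 1/1.09·[0.5333·16.7250 + 0.4667·0.0000] = 8.1835
Node 0 (S = 45): V_0 = 1/1.09·[0.5333·28.2248 + 0.4667·8.1835] = 17.3139

17.31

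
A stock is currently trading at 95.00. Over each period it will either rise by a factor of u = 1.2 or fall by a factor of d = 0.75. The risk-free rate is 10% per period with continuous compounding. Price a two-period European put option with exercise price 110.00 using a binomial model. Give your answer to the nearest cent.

Risk-neutral probability p = (e^0.1 − 0.75)/(1.2 − 0.75) = 0.3552/0.4500 = 0.7893
Terminal stock prices: S_uu = 136.8, S_ud = 85.5, S_dd = 53.44
Terminal payoffs (K − S): max(-26.8, 0) = 0, max(24.5, 0) = 24.5, max(56.56, 0) = 56.56
Node u (S = 114): V_u = e^(−0.1)·[0.7893·0.0000 + 0.2107·24.5000] = 4.6716
Node d (S = 71.25): V_d = e^(−0.1)·[0.7893·24.5000 + 0.2107·56.5625] = 28.2821
Node 0 (S = 95): V_0 = e^(−0.1)·[0.7893·4.6716 + 0.2107·28.2821] = 8.7290

8.73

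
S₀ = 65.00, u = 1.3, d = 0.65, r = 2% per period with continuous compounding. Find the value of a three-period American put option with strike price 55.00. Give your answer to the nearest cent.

8.74

Risk-neutral probability p = (e^0.02 − 0.65)/(1.3 − 0.65) = 0.3702/0.6500 = 0.5695
Terminal stock prices: S_uuu = 142.8, S_uud = 71.4, S_udd = 35.7, S_ddd = 17.85
Terminal payoffs (K − S): max(-87.81, 0) = 0, max(-16.4, 0) = 0, max(19.3, 0) = 19.3, max(37.15, 0) = 37.15
Node uu (S = 109.9): continuation = e^(−0.02)·[0.5695·0.0000 + 0.4305·0.0000] = 0.0000; exercise value = 0.0000 ≤ continuation, so V_uu = 0.0000
Node ud (S = 54.93): continuation = e^(−0.02)·[0.5695·0.0000 + 0.4305·19.2987] = 8.1428; exercise value = 0.0750 ≤ continuation, so V_ud = 8.1428
Node dd (S = 27.46): continuation = e^(−0.02)·[0.5695·19.2987 + 0.4305·37.1494] = 26.4484; exercise value = 27.5375 > continuation, so V_dd = 27.5375 (exercise)
Node u (S = 84.5): continuation = e^(−0.02)·[0.5695·0.0000 + 0.4305·8.1428] = 3.4358; exercise value = 0.0000 ≤ continuation, so V_u = 3.4358
Node d (S = 42.25): continuation = e^(−0.02)·[0.5695·8.1428 + 0.4305·27.5375] = 16.1649; exercise value = 12.7500 ≤ continuation, so V_d = 16.1649
Node 0 (S = 65): continuation = e^(−0.02)·[0.5695·3.4358 + 0.4305·16.1649] = 8.7386; exercise value = 0.0000 ≤ continuation, so V_0 = 8.7386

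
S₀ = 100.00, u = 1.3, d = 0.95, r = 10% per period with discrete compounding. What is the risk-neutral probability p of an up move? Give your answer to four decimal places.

Risk-neutral probability p = (1 + 0.1 − 0.95)/(1.3 − 0.95) = 0.1500/0.3500 = 0.4286

p = 0.4286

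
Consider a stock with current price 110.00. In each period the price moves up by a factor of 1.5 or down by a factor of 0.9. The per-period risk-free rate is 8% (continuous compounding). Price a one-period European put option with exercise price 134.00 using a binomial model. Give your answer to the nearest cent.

Risk-neutral probability p = (e^0.08 − 0.9)/(1.5 − 0.9) = 0.1833/0.6000 = 0.3055
Terminal stock prices: S_u = 165, S_d = 99
Terminal payoffs (K − S): max(-31, 0) = 0, max(35, 0) = 35
Node 0 (S = 110): V_0 = e^(−0.08)·[0.3055·0.0000 + 0.6945·35.0000] = 22.4393

22.44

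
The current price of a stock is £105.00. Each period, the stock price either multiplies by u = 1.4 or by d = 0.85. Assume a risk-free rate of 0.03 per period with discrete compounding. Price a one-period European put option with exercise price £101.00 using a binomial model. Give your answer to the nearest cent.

£7.67

Risk-neutral probability p = (1 + 0.03 − 0.85)/(1.4 − 0.85) = 0.1800/0.5500 = 0.3273
Terminal stock prices: S_u = 147, S_d = 89.25
Terminal payoffs (K − S): max(-46, 0) = 0, max(11.75, 0) = 11.75
Node 0 (S = 105): V_0 = 1/1.03·[0.3273·0.0000 + 0.6727·11.7500] = 7.6743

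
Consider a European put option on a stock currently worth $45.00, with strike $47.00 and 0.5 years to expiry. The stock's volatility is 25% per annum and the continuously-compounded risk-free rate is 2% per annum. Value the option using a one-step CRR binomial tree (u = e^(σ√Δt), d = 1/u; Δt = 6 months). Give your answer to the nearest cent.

CRR parameters: u = e^(σ√Δt) = e^(0.25·√0.5) = 1.1934, d = 1/u = 0.8380
Per-period rate: rΔt = 0.02·0.5 = 0.01, so R = e^0.01 = 1.0101
Risk-neutral probability p = (e^0.01 − 0.8380)/(1.1934 − 0.8380) = 0.1721/0.3554 = 0.4842
Terminal stock prices: S_u = 53.7, S_d = 37.71
Terminal payoffs (K − S): max(-6.701, 0) = 0, max(9.291, 0) = 9.291
Node 0 (S = 45): V_0 = e^(−0.01)·[0.4842·0.0000 + 0.5158·9.2915] = 4.7449

$4.74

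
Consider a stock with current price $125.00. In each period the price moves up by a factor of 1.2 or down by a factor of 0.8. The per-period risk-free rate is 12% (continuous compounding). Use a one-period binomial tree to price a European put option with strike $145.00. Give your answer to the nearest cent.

$7.23

Risk-neutral probability p = (e^0.12 − 0.8)/(1.2 − 0.8) = 0.3275/0.4000 = 0.8187
Terminal stock prices: S_u = 150, S_d = 100
Terminal payoffs (K − S): max(-5, 0) = 0, max(45, 0) = 45
Node 0 (S = 125): V_0 = e^(−0.12)·[0.8187·0.0000 + 0.1813·45.0000] = 7.2343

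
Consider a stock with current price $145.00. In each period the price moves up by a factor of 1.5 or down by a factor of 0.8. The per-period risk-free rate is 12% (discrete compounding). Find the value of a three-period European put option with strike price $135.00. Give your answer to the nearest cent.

$6.92

Risk-neutral probability p = (1 + 0.12 − 0.8)/(1.5 − 0.8) = 0.3200/0.7000 = 0.4571
Terminal stock prices: S_uuu = 489.4, S_uud = 261, S_udd = 139.2, S_ddd = 74.24
Terminal payoffs (K − S): max(-354.4, 0) = 0, max(-126, 0) = 0, max(-4.2, 0) = 0, max(60.76, 0) = 60.76
Node uu (S = 326.2): V_uu = 1/1.12·[0.4571·0.0000 + 0.5429·0.0000] = 0.0000
Node ud (S = 174): V_ud = 1/1.12·[0.4571·0.0000 + 0.5429·0.0000] = 0.0000
Node dd (S = 92.8): V_dd = 1/1.12·[0.4571·0.0000 + 0.5429·60.7600] = 29.4500
Node u (S = 217.5): V_u = 1/1.12·[0.4571·0.0000 + 0.5429·0.0000] = 0.0000
Node d (S = 116): V_d = 1/1.12·[0.4571·0.0000 + 0.5429·29.4500] = 14.2742
Node 0 (S = 145): V_0 = 1/1.12·[0.4571·0.0000 + 0.5429·14.2742] = 6.9186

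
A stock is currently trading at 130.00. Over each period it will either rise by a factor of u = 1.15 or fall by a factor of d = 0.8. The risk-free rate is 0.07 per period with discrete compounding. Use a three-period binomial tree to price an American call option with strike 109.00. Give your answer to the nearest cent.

Risk-neutral probability p = (1 + 0.07 − 0.8)/(1.15 − 0.8) = 0.2700/0.3500 = 0.7714
Terminal stock prices: S_uuu = 197.7, S_uud = 137.5, S_udd = 95.68, S_ddd = 66.56
Terminal payoffs (S − K): max(88.71, 0) = 88.71, max(28.54, 0) = 28.54, max(-13.32, 0) = 0, max(-42.44, 0) = 0
Node uu (S = 171.9): continuation = 1/1.07·[0.7714·88.7137 + 0.2286·28.5400] = 70.0558; exercise value = 62.9250 ≤ continuation, so V_uu = 70.0558
Node ud (S = 119.6): continuation = 1/1.07·[0.7714·28.5400 + 0.2286·0.0000] = 20.5762; exercise value = 10.6000 ≤ continuation, so V_ud = 20.5762
Node dd (S = 83.2): continuation = 1/1.07·[0.7714·0.0000 + 0.2286·0.0000] = 0.0000; exercise value = 0.0000 ≤ continuation, so V_dd = 0.0000
Node u (S = 149.5): continuation = 1/1.07·[0.7714·70.0558 + 0.2286·20.5762] = 54.9030; exercise value = 40.5000 ≤ continuation, so V_u = 54.9030
Node d (S = 104): continuation = 1/1.07·[0.7714·20.5762 + 0.2286·0.0000] = 14.8347; exercise value = 0.0000 ≤ continuation, so V_d = 14.8347
Node 0 (S = 130): continuation = 1/1.07·[0.7714·54.9030 + 0.2286·14.8347] = 42.7519; exercise value = 21.0000 ≤ continuation, so V_0 = 42.7519

42.75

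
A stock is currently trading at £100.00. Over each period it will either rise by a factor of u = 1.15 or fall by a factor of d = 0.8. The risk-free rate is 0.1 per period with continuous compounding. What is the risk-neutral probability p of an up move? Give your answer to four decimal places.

p = 0.8719

Risk-neutral probability p = (e^0.1 − 0.8)/(1.15 − 0.8) = 0.3052/0.3500 = 0.8719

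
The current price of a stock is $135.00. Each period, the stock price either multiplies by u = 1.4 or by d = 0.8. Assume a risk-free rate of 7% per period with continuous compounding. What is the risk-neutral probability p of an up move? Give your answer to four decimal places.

Risk-neutral probability p = (e^0.07 − 0.8)/(1.4 − 0.8) = 0.2725/0.6000 = 0.4542

p = 0.4542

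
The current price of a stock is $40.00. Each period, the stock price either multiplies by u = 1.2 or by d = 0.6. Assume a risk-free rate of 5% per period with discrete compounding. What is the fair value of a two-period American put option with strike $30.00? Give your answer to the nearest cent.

Risk-neutral probability p = (1 + 0.05 − 0.6)/(1.2 − 0.6) = 0.4500/0.6000 = 0.7500
Terminal stock prices: S_uu = 57.6, S_ud = 28.8, S_dd = 14.4
Terminal payoffs (K − S): max(-27.6, 0) = 0, max(1.2, 0) = 1.2, max(15.6, 0) = 15.6
Node u (S = 48): continuation = 1/1.05·[0.7500·0.0000 + 0.2500·1.2000] = 0.2857; exercise value = 0.0000 ≤ continuation, so V_u = 0.2857
Node d (S = 24): continuation = 1/1.05·[0.7500·1.2000 + 0.2500·15.6000] = 4.5714; exercise value = 6.0000 > continuation, so V_d = 6.0000 (exercise)
Node 0 (S = 40): continuation = 1/1.05·[0.7500·0.2857 + 0.2500·6.0000] = 1.6327; exercise value = 0.0000 ≤ continuation, so V_0 = 1.6327

$1.63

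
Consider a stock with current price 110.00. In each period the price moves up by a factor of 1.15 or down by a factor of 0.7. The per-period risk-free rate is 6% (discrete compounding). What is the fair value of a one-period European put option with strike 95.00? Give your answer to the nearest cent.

3.40

Risk-neutral probability p = (1 + 0.06 − 0.7)/(1.15 − 0.7) = 0.3600/0.4500 = 0.8000
Terminal stock prices: S_u = 126.5, S_d = 77
Terminal payoffs (K − S): max(-31.5, 0) = 0, max(18, 0) = 18
Node 0 (S = 110): V_0 = 1/1.06·[0.8000·0.0000 + 0.2000·18.0000] = 3.3962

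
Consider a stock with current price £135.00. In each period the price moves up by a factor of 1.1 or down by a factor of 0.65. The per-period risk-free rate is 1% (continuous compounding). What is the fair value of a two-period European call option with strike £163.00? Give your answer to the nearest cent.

Risk-neutral probability p = (e^0.01 − 0.65)/(1.1 − 0.65) = 0.3601/0.4500 = 0.8001
Terminal stock prices: S_uu = 163.4, S_ud = 96.53, S_dd = 57.04
Terminal payoffs (S − K): max(0.35, 0) = 0.35, max(-66.47, 0) = 0, max(-106, 0) = 0
Node u (S = 148.5): V_u = e^(−0.01)·[0.8001·0.3500 + 0.1999·0.0000] = 0.2773
Node d (S = 87.75): V_d = e^(−0.01)·[0.8001·0.0000 + 0.1999·0.0000] = 0.0000
Node 0 (S = 135): V_0 = e^(−0.01)·[0.8001·0.2773 + 0.1999·0.0000] = 0.2196

£0.22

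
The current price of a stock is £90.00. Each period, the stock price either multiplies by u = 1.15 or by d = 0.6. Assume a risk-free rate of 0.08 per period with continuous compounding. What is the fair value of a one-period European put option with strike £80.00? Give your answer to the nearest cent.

£2.91

Risk-neutral probability p = (e^0.08 − 0.6)/(1.15 − 0.6) = 0.4833/0.5500 = 0.8787
Terminal stock prices: S_u = 103.5, S_d = 54
Terminal payoffs (K − S): max(-23.5, 0) = 0, max(26, 0) = 26
Node 0 (S = 90): V_0 = e^(−0.08)·[0.8787·0.0000 + 0.1213·26.0000] = 2.9112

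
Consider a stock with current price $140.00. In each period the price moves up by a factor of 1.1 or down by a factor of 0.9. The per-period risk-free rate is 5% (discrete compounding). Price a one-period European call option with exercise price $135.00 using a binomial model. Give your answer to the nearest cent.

Risk-neutral probability p = (1 + 0.05 − 0.9)/(1.1 − 0.9) = 0.1500/0.2000 = 0.7500
Terminal stock prices: S_u = 154, S_d = 126
Terminal payoffs (S − K): max(19, 0) = 19, max(-9, 0) = 0
Node 0 (S = 140): V_0 = 1/1.05·[0.7500·19.0000 + 0.2500·0.0000] = 13.5714

$13.57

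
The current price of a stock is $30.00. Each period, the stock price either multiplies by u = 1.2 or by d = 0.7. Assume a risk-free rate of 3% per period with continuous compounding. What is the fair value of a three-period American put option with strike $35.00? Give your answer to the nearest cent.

Risk-neutral probability p = (e^0.03 − 0.7)/(1.2 − 0.7) = 0.3305/0.5000 = 0.6609
Terminal stock prices: S_uuu = 51.84, S_uud = 30.24, S_udd = 17.64, S_ddd = 10.29
Terminal payoffs (K − S): max(-16.84, 0) = 0, max(4.76, 0) = 4.76, max(17.36, 0) = 17.36, max(24.71, 0) = 24.71
Node uu (S = 43.2): continuation = e^(−0.03)·[0.6609·0.0000 + 0.3391·4.7600] = 1.5664; exercise value = 0.0000 ≤ continuation, so V_uu = 1.5664
Node ud (S = 25.2): continuation = e^(−0.03)·[0.6609·4.7600 + 0.3391·17.3600] = 8.7656; exercise value = 9.8000 > continuation, so V_ud = 9.8000 (exercise)
Node dd (S = 14.7): continuation = e^(−0.03)·[0.6609·17.3600 + 0.3391·24.7100] = 19.2656; exercise value = 20.3000 > continuation, so V_dd = 20.3000 (exercise)
Node u (S = 36): continuation = e^(−0.03)·[0.6609·1.5664 + 0.3391·9.8000] = 4.2295; exercise value = 0.0000 ≤ continuation, so V_u = 4.2295
Node d (S = 21): continuation = e^(−0.03)·[0.6609·9.8000 + 0.3391·20.3000] = 12.9656; exercise value = 14.0000 > continuation, so V_d = 14.0000 (exercise)
Node 0 (S = 30): continuation = e^(−0.03)·[0.6609·4.2295 + 0.3391·14.0000] = 7.3197; exercise value = 5.0000 ≤ continuation, so V_0 = 7.3197

$7.32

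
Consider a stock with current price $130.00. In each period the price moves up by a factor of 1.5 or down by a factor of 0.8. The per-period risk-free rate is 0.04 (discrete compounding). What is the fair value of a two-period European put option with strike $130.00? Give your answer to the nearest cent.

Risk-neutral probability p = (1 + 0.04 − 0.8)/(1.5 − 0.8) = 0.2400/0.7000 = 0.3429
Terminal stock prices: S_uu = 292.5, S_ud = 156, S_dd = 83.2
Terminal payoffs (K − S): max(-162.5, 0) = 0, max(-26, 0) = 0, max(46.8, 0) = 46.8
Node u (S = 195): V_u = 1/1.04·[0.3429·0.0000 + 0.6571·0.0000] = 0.0000
Node d (S = 104): V_d = 1/1.04·[0.3429·0.0000 + 0.6571·46.8000] = 29.5714
Node 0 (S = 130): V_0 = 1/1.04·[0.3429·0.0000 + 0.6571·29.5714] = 18.6852

$18.69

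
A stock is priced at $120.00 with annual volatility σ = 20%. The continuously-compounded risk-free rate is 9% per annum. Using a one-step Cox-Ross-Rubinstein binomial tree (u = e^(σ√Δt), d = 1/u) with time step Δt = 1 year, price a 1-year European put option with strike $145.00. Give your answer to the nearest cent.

CRR parameters: u = e^(σ√Δt) = e^(0.2·√1) = 1.2214, d = 1/u = 0.8187
Per-period rate: rΔt = 0.09·1 = 0.09, so R = e^0.09 = 1.0942
Risk-neutral probability p = (e^0.09 − 0.8187)/(1.2214 − 0.8187) = 0.2754/0.4027 = 0.6840
Terminal stock prices: S_u = 146.6, S_d = 98.25
Terminal payoffs (K − S): max(-1.568, 0) = 0, max(46.75, 0) = 46.75
Node 0 (S = 120): V_0 = e^(−0.09)·[0.6840·0.0000 + 0.3160·46.7523] = 13.5005

$13.50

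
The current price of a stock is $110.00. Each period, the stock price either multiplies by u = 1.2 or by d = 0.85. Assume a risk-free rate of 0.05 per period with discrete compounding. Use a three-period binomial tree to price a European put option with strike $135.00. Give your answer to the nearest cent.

$15.50

Risk-neutral probability p = (1 + 0.05 − 0.85)/(1.2 − 0.85) = 0.2000/0.3500 = 0.5714
Terminal stock prices: S_uuu = 190.1, S_uud = 134.6, S_udd = 95.37, S_ddd = 67.55
Terminal payoffs (K − S): max(-55.08, 0) = 0, max(0.36, 0) = 0.36, max(39.63, 0) = 39.63, max(67.45, 0) = 67.45
Node uu (S = 158.4): V_uu = 1/1.05·[0.5714·0.0000 + 0.4286·0.3600] = 0.1469
Node ud (S = 112.2): V_ud = 1/1.05·[0.5714·0.3600 + 0.4286·39.6300] = 16.3714
Node dd (S = 79.47): V_dd = 1/1.05·[0.5714·39.6300 + 0.4286·67.4463] = 49.0964
Node u (S = 132): V_u = 1/1.05·[0.5714·0.1469 + 0.4286·16.3714] = 6.7622
Node d (S = 93.5): V_d = 1/1.05·[0.5714·16.3714 + 0.4286·49.0964] = 28.9490
Node 0 (S = 110): V_0 = 1/1.05·[0.5714·6.7622 + 0.4286·28.9490] = 15.4960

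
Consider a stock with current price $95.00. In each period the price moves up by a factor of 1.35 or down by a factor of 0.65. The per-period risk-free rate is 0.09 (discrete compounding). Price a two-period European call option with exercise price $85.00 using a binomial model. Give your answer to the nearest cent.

Risk-neutral probability p = (1 + 0.09 − 0.65)/(1.35 − 0.65) = 0.4400/0.7000 = 0.6286
Terminal stock prices: S_uu = 173.1, S_ud = 83.36, S_dd = 40.14
Terminal payoffs (S − K): max(88.14, 0) = 88.14, max(-1.638, 0) = 0, max(-44.86, 0) = 0
Node u (S = 128.2): V_u = 1/1.09·[0.6286·88.1375 + 0.3714·0.0000] = 50.8263
Node d (S = 61.75): V_d = 1/1.09·[0.6286·0.0000 + 0.3714·0.0000] = 0.0000
Node 0 (S = 95): V_0 = 1/1.09·[0.6286·50.8263 + 0.3714·0.0000] = 29.3101

$29.31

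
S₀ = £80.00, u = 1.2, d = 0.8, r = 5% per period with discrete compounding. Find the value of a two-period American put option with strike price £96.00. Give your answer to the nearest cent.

£16.00

Risk-neutral probability p = (1 + 0.05 − 0.8)/(1.2 − 0.8) = 0.2500/0.4000 = 0.6250
Terminal stock prices: S_uu = 115.2, S_ud = 76.8, S_dd = 51.2
Terminal payoffs (K − S): max(-19.2, 0) = 0, max(19.2, 0) = 19.2, max(44.8, 0) = 44.8
Node u (S = 96): continuation = 1/1.05·[0.6250·0.0000 + 0.3750·19.2000] = 6.8571; exercise value = 0.0000 ≤ continuation, so V_u = 6.8571
Node d (S = 64): continuation = 1/1.05·[0.6250·19.2000 + 0.3750·44.8000] = 27.4286; exercise value = 32.0000 > continuation, so V_d = 32.0000 (exercise)
Node 0 (S = 80): continuation = 1/1.05·[0.6250·6.8571 + 0.3750·32.0000] = 15.5102; exercise value = 16.0000 > continuation, so V_0 = 16.0000 (exercise)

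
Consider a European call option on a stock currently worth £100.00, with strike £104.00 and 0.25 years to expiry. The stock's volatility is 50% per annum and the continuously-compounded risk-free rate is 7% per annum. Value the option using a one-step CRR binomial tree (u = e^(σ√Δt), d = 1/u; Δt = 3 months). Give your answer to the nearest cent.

£11.34

CRR parameters: u = e^(σ√Δt) = e^(0.5·√0.25) = 1.2840, d = 1/u = 0.7788
Per-period rate: rΔt = 0.07·0.25 = 0.0175, so R = e^0.0175 = 1.0177
Risk-neutral probability p = (e^0.0175 − 0.7788)/(1.2840 − 0.7788) = 0.2389/0.5052 = 0.4728
Terminal stock prices: S_u = 128.4, S_d = 77.88
Terminal payoffs (S − K): max(24.4, 0) = 24.4, max(-26.12, 0) = 0
Node 0 (S = 100): V_0 = e^(−0.0175)·[0.4728·24.4025 + 0.5272·0.0000] = 11.3366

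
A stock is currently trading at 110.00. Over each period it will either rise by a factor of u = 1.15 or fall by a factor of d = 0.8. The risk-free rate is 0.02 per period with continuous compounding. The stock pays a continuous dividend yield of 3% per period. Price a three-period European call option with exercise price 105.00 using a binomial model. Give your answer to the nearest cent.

13.73

Per-period risk-free factor R = e^0.02 = 1.0202; dividend-adjusted growth = e^(0.02−0.03) = 0.9900.
Risk-neutral probability p = (0.9900 − 0.8)/(1.15 − 0.8) = 0.1900/0.3500 = 0.5430
Terminal stock prices: S_uuu = 167.3, S_uud = 116.4, S_udd = 80.96, S_ddd = 56.32
Terminal payoffs (S − K): max(62.3, 0) = 62.3, max(11.38, 0) = 11.38, max(-24.04, 0) = 0, max(-48.68, 0) = 0
Node uu (S = 145.5): V_uu = e^(−0.02)·[0.5430·62.2962 + 0.4570·11.3800] = 38.2547
Node ud (S = 101.2): V_ud = e^(−0.02)·[0.5430·11.3800 + 0.4570·0.0000] = 6.0570
Node dd (S = 70.4): V_dd = e^(−0.02)·[0.5430·0.0000 + 0.4570·0.0000] = 0.0000
Node u (S = 126.5): V_u = e^(−0.02)·[0.5430·38.2547 + 0.4570·6.0570] = 23.0742
Node d (S = 88): V_d = e^(−0.02)·[0.5430·6.0570 + 0.4570·0.0000] = 3.2238
Node 0 (S = 110): V_0 = e^(−0.02)·[0.5430·23.0742 + 0.4570·3.2238] = 13.7253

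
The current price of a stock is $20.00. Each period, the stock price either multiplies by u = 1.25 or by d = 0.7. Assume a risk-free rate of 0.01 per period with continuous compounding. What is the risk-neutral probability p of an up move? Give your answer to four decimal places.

p = 0.5637

Risk-neutral probability p = (e^0.01 − 0.7)/(1.25 − 0.7) = 0.3101/0.5500 = 0.5637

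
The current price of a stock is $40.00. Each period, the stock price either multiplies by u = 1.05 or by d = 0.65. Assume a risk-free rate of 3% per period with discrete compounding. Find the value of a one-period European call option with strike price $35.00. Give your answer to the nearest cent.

Risk-neutral probability p = (1 + 0.03 − 0.65)/(1.05 − 0.65) = 0.3800/0.4000 = 0.9500
Terminal stock prices: S_u = 42, S_d = 26
Terminal payoffs (S − K): max(7, 0) = 7, max(-9, 0) = 0
Node 0 (S = 40): V_0 = 1/1.03·[0.9500·7.0000 + 0.0500·0.0000] = 6.4563

$6.46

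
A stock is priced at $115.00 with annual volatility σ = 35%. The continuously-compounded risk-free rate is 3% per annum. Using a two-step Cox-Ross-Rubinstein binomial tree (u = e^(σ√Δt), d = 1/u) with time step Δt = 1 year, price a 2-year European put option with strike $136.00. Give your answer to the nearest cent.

CRR parameters: u = e^(σ√Δt) = e^(0.35·√1) = 1.4191, d = 1/u = 0.7047
Per-period rate: rΔt = 0.03·1 = 0.03, so R = e^0.03 = 1.0305
Risk-neutral probability p = (e^0.03 − 0.7047)/(1.4191 − 0.7047) = 0.3258/0.7144 = 0.4560
Terminal stock prices: S_uu = 231.6, S_ud = 115, S_dd = 57.11
Terminal payoffs (K − S): max(-95.58, 0) = 0, max(21, 0) = 21, max(78.89, 0) = 78.89
Node u (S = 163.2): V_u = e^(−0.03)·[0.4560·0.0000 + 0.5440·21.0000] = 11.0861
Node d (S = 81.04): V_d = e^(−0.03)·[0.4560·21.0000 + 0.5440·78.8927] = 50.9415
Node 0 (S = 115): V_0 = e^(−0.03)·[0.4560·11.0861 + 0.5440·50.9415] = 31.7985

$31.80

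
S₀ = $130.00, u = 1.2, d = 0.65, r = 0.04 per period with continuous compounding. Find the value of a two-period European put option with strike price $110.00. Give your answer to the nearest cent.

Risk-neutral probability p = (e^0.04 − 0.65)/(1.2 − 0.65) = 0.3908/0.5500 = 0.7106
Terminal stock prices: S_uu = 187.2, S_ud = 101.4, S_dd = 54.93
Terminal payoffs (K − S): max(-77.2, 0) = 0, max(8.6, 0) = 8.6, max(55.07, 0) = 55.07
Node u (S = 156): V_u = e^(−0.04)·[0.7106·0.0000 + 0.2894·8.6000] = 2.3915
Node d (S = 84.5): V_d = e^(−0.04)·[0.7106·8.6000 + 0.2894·55.0750] = 21.1868
Node 0 (S = 130): V_0 = e^(−0.04)·[0.7106·2.3915 + 0.2894·21.1868] = 7.5245

$7.52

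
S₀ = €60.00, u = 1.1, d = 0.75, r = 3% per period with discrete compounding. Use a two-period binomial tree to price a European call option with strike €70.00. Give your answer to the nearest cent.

€1.57

Risk-neutral probability p = (1 + 0.03 − 0.75)/(1.1 − 0.75) = 0.2800/0.3500 = 0.8000
Terminal stock prices: S_uu = 72.6, S_ud = 49.5, S_dd = 33.75
Terminal payoffs (S − K): max(2.6, 0) = 2.6, max(-20.5, 0) = 0, max(-36.25, 0) = 0
Node u (S = 66): V_u = 1/1.03·[0.8000·2.6000 + 0.2000·0.0000] = 2.0194
Node d (S = 45): V_d = 1/1.03·[0.8000·0.0000 + 0.2000·0.0000] = 0.0000
Node 0 (S = 60): V_0 = 1/1.03·[0.8000·2.0194 + 0.2000·0.0000] = 1.5685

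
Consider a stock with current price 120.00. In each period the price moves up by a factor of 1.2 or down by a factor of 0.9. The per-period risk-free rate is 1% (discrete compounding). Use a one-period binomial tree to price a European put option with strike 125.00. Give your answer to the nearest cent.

Risk-neutral probability p = (1 + 0.01 − 0.9)/(1.2 − 0.9) = 0.1100/0.3000 = 0.3667
Terminal stock prices: S_u = 144, S_d = 108
Terminal payoffs (K − S): max(-19, 0) = 0, max(17, 0) = 17
Node 0 (S = 120): V_0 = 1/1.01·[0.3667·0.0000 + 0.6333·17.0000] = 10.6601

10.66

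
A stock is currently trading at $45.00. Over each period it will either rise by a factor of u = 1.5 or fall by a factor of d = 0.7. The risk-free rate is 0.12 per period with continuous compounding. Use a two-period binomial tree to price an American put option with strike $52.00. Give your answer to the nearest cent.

Risk-neutral probability p = (e^0.12 − 0.7)/(1.5 − 0.7) = 0.4275/0.8000 = 0.5344
Terminal stock prices: S_uu = 101.2, S_ud = 47.25, S_dd = 22.05
Terminal payoffs (K − S): max(-49.25, 0) = 0, max(4.75, 0) = 4.75, max(29.95, 0) = 29.95
Node u (S = 67.5): continuation = e^(−0.12)·[0.5344·0.0000 + 0.4656·4.7500] = 1.9616; exercise value = 0.0000 ≤ continuation, so V_u = 1.9616
Node d (S = 31.5): continuation = e^(−0.12)·[0.5344·4.7500 + 0.4656·29.9500] = 14.6199; exercise value = 20.5000 > continuation, so V_d = 20.5000 (exercise)
Node 0 (S = 45): continuation = e^(−0.12)·[0.5344·1.9616 + 0.4656·20.5000] = 9.3957; exercise value = 7.0000 ≤ continuation, so V_0 = 9.3957

$9.40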